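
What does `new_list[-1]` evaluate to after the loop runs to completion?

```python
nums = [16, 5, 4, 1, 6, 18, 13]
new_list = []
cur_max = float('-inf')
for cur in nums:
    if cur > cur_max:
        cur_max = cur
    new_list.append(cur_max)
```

Let's trace through this code step by step.

Initialize: nums = [16, 5, 4, 1, 6, 18, 13]
Initialize: new_list = []
Initialize: cur_max = -inf
Entering loop: for cur in nums:
After iteration 1: cur = 16, new_list = [16], cur_max = 16
After iteration 2: cur = 5, new_list = [16, 16], cur_max = 16
After iteration 3: cur = 4, new_list = [16, 16, 16], cur_max = 16
After iteration 4: cur = 1, new_list = [16, 16, 16, 16], cur_max = 16
After iteration 5: cur = 6, new_list = [16, 16, 16, 16, 16], cur_max = 16
After iteration 6: cur = 18, new_list = [16, 16, 16, 16, 16, 18], cur_max = 18
After iteration 7: cur = 13, new_list = [16, 16, 16, 16, 16, 18, 18], cur_max = 18
Loop ends.
new_list[-1] = 18

Final answer: 18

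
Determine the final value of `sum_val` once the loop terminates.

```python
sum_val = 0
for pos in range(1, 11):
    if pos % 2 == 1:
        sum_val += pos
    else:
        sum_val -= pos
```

Let's trace through this code step by step.

Initialize: sum_val = 0
Entering loop: for pos in range(1, 11):
After iteration 1: pos = 1, sum_val = 1
After iteration 2: pos = 2, sum_val = -1
After iteration 3: pos = 3, sum_val = 2
After iteration 4: pos = 4, sum_val = -2
After iteration 5: pos = 5, sum_val = 3
After iteration 6: pos = 6, sum_val = -3
After iteration 7: pos = 7, sum_val = 4
After iteration 8: pos = 8, sum_val = -4
After iteration 9: pos = 9, sum_val = 5
After iteration 10: pos = 10, sum_val = -5
Loop ends.

Final answer: -5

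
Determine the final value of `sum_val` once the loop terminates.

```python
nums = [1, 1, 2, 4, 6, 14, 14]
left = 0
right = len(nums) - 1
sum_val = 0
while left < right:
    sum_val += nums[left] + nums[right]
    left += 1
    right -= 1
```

Let's trace through this code step by step.

Initialize: nums = [1, 1, 2, 4, 6, 14, 14]
Initialize: left = 0
Initialize: right = 6
Initialize: sum_val = 0
Entering loop: while left < right:
After iteration 1: left = 1, right = 5, sum_val = 15
After iteration 2: left = 2, right = 4, sum_val = 30
After iteration 3: left = 3, right = 3, sum_val = 38
Loop ends.

Final answer: 38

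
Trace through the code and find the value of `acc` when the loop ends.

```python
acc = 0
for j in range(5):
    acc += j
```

Let's trace through this code step by step.

Initialize: acc = 0
Entering loop: for j in range(5):
After iteration 1: j = 0, acc = 0
After iteration 2: j = 1, acc = 1
After iteration 3: j = 2, acc = 3
After iteration 4: j = 3, acc = 6
After iteration 5: j = 4, acc = 10
Loop ends.

Final answer: 10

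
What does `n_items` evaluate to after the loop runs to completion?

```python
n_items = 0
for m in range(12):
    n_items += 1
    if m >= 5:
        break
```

Let's trace through this code step by step.

Initialize: n_items = 0
Entering loop: for m in range(12):
After iteration 1: m = 0, n_items = 1
After iteration 2: m = 1, n_items = 2
After iteration 3: m = 2, n_items = 3
After iteration 4: m = 3, n_items = 4
After iteration 5: m = 4, n_items = 5
After iteration 6: m = 5, n_items = 6
Loop ends.

Final answer: 6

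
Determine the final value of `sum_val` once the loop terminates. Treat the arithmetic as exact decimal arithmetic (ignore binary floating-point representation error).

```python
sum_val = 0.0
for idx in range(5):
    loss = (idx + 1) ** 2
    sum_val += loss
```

Let's trace through this code step by step.

Initialize: sum_val = 0.0
Entering loop: for idx in range(5):
After iteration 1: idx = 0, sum_val = 1.0, loss = 1
After iteration 2: idx = 1, sum_val = 5.0, loss = 4
After iteration 3: idx = 2, sum_val = 14.0, loss = 9
After iteration 4: idx = 3, sum_val = 30.0, loss = 16
After iteration 5: idx = 4, sum_val = 55.0, loss = 25
Loop ends.

Final answer: 55.0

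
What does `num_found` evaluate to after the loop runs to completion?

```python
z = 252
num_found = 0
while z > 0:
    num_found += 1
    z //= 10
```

Let's trace through this code step by step.

Initialize: z = 252
Initialize: num_found = 0
Entering loop: while z > 0:
After iteration 1: z = 25, num_found = 1
After iteration 2: z = 2, num_found = 2
After iteration 3: z = 0, num_found = 3
Loop ends.

Final answer: 3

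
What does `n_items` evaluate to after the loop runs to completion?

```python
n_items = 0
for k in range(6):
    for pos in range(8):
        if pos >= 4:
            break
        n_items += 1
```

Let's trace through this code step by step.

Initialize: n_items = 0
Entering loop: for k in range(6):
After iteration 1: k = 0, n_items = 4
After iteration 2: k = 1, n_items = 8
After iteration 3: k = 2, n_items = 12
After iteration 4: k = 3, n_items = 16
After iteration 5: k = 4, n_items = 20
After iteration 6: k = 5, n_items = 24
Loop ends.

Final answer: 24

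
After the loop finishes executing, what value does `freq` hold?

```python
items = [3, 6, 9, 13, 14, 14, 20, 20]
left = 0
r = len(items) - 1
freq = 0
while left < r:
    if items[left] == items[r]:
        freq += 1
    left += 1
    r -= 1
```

Let's trace through this code step by step.

Initialize: items = [3, 6, 9, 13, 14, 14, 20, 20]
Initialize: left = 0
Initialize: r = 7
Initialize: freq = 0
Entering loop: while left < r:
After iteration 1: left = 1, r = 6, freq = 0
After iteration 2: left = 2, r = 5, freq = 0
After iteration 3: left = 3, r = 4, freq = 0
After iteration 4: left = 4, r = 3, freq = 0
Loop ends.

Final answer: 0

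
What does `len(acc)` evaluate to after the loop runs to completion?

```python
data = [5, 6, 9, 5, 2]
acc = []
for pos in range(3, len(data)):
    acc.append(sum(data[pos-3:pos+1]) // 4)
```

Let's trace through this code step by step.

Initialize: data = [5, 6, 9, 5, 2]
Initialize: acc = []
Entering loop: for pos in range(3, len(data)):
After iteration 1: pos = 3, acc = [6]
After iteration 2: pos = 4, acc = [6, 5]
Loop ends.
len(acc) = 2

Final answer: 2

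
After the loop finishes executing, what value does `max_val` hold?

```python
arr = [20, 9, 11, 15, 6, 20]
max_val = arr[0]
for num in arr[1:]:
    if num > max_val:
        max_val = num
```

Let's trace through this code step by step.

Initialize: arr = [20, 9, 11, 15, 6, 20]
Initialize: max_val = 20
Entering loop: for num in arr[1:]:
After iteration 1: num = 9, max_val = 20
After iteration 2: num = 11, max_val = 20
After iteration 3: num = 15, max_val = 20
After iteration 4: num = 6, max_val = 20
After iteration 5: num = 20, max_val = 20
Loop ends.

Final answer: 20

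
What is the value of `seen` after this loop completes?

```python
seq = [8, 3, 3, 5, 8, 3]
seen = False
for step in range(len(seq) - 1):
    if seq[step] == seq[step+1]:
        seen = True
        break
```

Let's trace through this code step by step.

Initialize: seq = [8, 3, 3, 5, 8, 3]
Initialize: seen = False
Entering loop: for step in range(len(seq) - 1):
After iteration 1: step = 0, seen = False
After iteration 2: step = 1, seen = True
Loop ends.

Final answer: True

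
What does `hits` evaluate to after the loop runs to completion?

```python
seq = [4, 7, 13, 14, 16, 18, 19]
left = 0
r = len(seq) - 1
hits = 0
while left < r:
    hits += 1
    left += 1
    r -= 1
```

Let's trace through this code step by step.

Initialize: seq = [4, 7, 13, 14, 16, 18, 19]
Initialize: left = 0
Initialize: r = 6
Initialize: hits = 0
Entering loop: while left < r:
After iteration 1: left = 1, r = 5, hits = 1
After iteration 2: left = 2, r = 4, hits = 2
After iteration 3: left = 3, r = 3, hits = 3
Loop ends.

Final answer: 3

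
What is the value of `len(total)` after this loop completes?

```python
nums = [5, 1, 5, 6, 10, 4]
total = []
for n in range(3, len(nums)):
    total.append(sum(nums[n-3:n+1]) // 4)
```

Let's trace through this code step by step.

Initialize: nums = [5, 1, 5, 6, 10, 4]
Initialize: total = []
Entering loop: for n in range(3, len(nums)):
After iteration 1: n = 3, total = [4]
After iteration 2: n = 4, total = [4, 5]
After iteration 3: n = 5, total = [4, 5, 6]
Loop ends.
len(total) = 3

Final answer: 3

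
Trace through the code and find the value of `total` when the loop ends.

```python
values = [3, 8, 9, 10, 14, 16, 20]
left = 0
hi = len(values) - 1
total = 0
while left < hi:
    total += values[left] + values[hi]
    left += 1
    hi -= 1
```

Let's trace through this code step by step.

Initialize: values = [3, 8, 9, 10, 14, 16, 20]
Initialize: left = 0
Initialize: hi = 6
Initialize: total = 0
Entering loop: while left < hi:
After iteration 1: left = 1, hi = 5, total = 23
After iteration 2: left = 2, hi = 4, total = 47
After iteration 3: left = 3, hi = 3, total = 70
Loop ends.

Final answer: 70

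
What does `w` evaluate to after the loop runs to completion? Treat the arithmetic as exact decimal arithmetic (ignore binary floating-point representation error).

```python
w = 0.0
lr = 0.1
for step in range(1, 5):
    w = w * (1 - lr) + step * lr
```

Let's trace through this code step by step.

Initialize: w = 0.0
Initialize: lr = 0.1
Entering loop: for step in range(1, 5):
After iteration 1: step = 1, w = 0.1
After iteration 2: step = 2, w = 0.29
After iteration 3: step = 3, w = 0.561
After iteration 4: step = 4, w = 0.9049
Loop ends.

Final answer: 0.9049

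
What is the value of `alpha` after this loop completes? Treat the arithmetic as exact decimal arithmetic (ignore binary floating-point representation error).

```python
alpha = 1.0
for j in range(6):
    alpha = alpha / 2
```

Let's trace through this code step by step.

Initialize: alpha = 1.0
Entering loop: for j in range(6):
After iteration 1: j = 0, alpha = 0.5
After iteration 2: j = 1, alpha = 0.25
After iteration 3: j = 2, alpha = 0.125
After iteration 4: j = 3, alpha = 0.0625
After iteration 5: j = 4, alpha = 0.03125
After iteration 6: j = 5, alpha = 0.015625
Loop ends.

Final answer: 0.015625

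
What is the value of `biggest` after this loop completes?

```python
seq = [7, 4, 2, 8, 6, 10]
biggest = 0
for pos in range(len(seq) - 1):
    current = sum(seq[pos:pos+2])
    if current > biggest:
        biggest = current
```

Let's trace through this code step by step.

Initialize: seq = [7, 4, 2, 8, 6, 10]
Initialize: biggest = 0
Entering loop: for pos in range(len(seq) - 1):
After iteration 1: pos = 0, biggest = 11, current = 11
After iteration 2: pos = 1, biggest = 11, current = 6
After iteration 3: pos = 2, biggest = 11, current = 10
After iteration 4: pos = 3, biggest = 14, current = 14
After iteration 5: pos = 4, biggest = 16, current = 16
Loop ends.

Final answer: 16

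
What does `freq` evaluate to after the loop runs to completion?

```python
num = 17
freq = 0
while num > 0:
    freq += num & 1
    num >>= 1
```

Let's trace through this code step by step.

Initialize: num = 17
Initialize: freq = 0
Entering loop: while num > 0:
After iteration 1: num = 8, freq = 1
After iteration 2: num = 4, freq = 1
After iteration 3: num = 2, freq = 1
After iteration 4: num = 1, freq = 1
After iteration 5: num = 0, freq = 2
Loop ends.

Final answer: 2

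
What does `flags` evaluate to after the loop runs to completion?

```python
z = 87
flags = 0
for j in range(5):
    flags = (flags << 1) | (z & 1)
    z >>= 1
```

Let's trace through this code step by step.

Initialize: z = 87
Initialize: flags = 0
Entering loop: for j in range(5):
After iteration 1: j = 0, z = 43, flags = 1
After iteration 2: j = 1, z = 21, flags = 3
After iteration 3: j = 2, z = 10, flags = 7
After iteration 4: j = 3, z = 5, flags = 14
After iteration 5: j = 4, z = 2, flags = 29
Loop ends.

Final answer: 29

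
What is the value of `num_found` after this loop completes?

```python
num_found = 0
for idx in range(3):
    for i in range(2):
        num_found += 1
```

Let's trace through this code step by step.

Initialize: num_found = 0
Entering loop: for idx in range(3):
After iteration 1: idx = 0, num_found = 2
After iteration 2: idx = 1, num_found = 4
After iteration 3: idx = 2, num_found = 6
Loop ends.

Final answer: 6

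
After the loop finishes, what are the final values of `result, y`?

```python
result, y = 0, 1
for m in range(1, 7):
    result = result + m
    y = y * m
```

Let's trace through this code step by step.

Initialize: result = 0
Initialize: y = 1
Entering loop: for m in range(1, 7):
After iteration 1: m = 1, result = 1, y = 1
After iteration 2: m = 2, result = 3, y = 2
After iteration 3: m = 3, result = 6, y = 6
After iteration 4: m = 4, result = 10, y = 24
After iteration 5: m = 5, result = 15, y = 120
After iteration 6: m = 6, result = 21, y = 720
Loop ends.

Final answer: 21, 720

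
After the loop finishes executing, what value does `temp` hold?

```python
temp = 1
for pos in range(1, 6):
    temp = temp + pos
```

Let's trace through this code step by step.

Initialize: temp = 1
Entering loop: for pos in range(1, 6):
After iteration 1: pos = 1, temp = 2
After iteration 2: pos = 2, temp = 4
After iteration 3: pos = 3, temp = 7
After iteration 4: pos = 4, temp = 11
After iteration 5: pos = 5, temp = 16
Loop ends.

Final answer: 16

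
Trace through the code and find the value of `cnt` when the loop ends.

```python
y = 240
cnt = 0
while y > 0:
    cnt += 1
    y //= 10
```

Let's trace through this code step by step.

Initialize: y = 240
Initialize: cnt = 0
Entering loop: while y > 0:
After iteration 1: y = 24, cnt = 1
After iteration 2: y = 2, cnt = 2
After iteration 3: y = 0, cnt = 3
Loop ends.

Final answer: 3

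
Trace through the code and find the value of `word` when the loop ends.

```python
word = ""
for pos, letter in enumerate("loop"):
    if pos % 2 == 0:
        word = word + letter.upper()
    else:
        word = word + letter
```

Let's trace through this code step by step.

Initialize: word = ''
Entering loop: for pos, letter in enumerate("loop"):
After iteration 1: pos = 0, letter = 'l', word = 'L'
After iteration 2: pos = 1, letter = 'o', word = 'Lo'
After iteration 3: pos = 2, letter = 'o', word = 'LoO'
After iteration 4: pos = 3, letter = 'p', word = 'LoOp'
Loop ends.

Final answer: 'LoOp'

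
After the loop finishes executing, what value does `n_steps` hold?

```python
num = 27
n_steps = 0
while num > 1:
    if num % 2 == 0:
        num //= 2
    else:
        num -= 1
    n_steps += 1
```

Let's trace through this code step by step.

Initialize: num = 27
Initialize: n_steps = 0
Entering loop: while num > 1:
After iteration 1: num = 26, n_steps = 1
After iteration 2: num = 13, n_steps = 2
After iteration 3: num = 12, n_steps = 3
After iteration 4: num = 6, n_steps = 4
After iteration 5: num = 3, n_steps = 5
After iteration 6: num = 2, n_steps = 6
After iteration 7: num = 1, n_steps = 7
Loop ends.

Final answer: 7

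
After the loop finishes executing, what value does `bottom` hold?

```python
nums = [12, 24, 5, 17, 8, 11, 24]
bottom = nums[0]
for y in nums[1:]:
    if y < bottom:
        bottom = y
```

Let's trace through this code step by step.

Initialize: nums = [12, 24, 5, 17, 8, 11, 24]
Initialize: bottom = 12
Entering loop: for y in nums[1:]:
After iteration 1: y = 24, bottom = 12
After iteration 2: y = 5, bottom = 5
After iteration 3: y = 17, bottom = 5
After iteration 4: y = 8, bottom = 5
After iteration 5: y = 11, bottom = 5
After iteration 6: y = 24, bottom = 5
Loop ends.

Final answer: 5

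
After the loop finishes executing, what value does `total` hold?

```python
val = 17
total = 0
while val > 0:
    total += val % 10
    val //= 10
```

Let's trace through this code step by step.

Initialize: val = 17
Initialize: total = 0
Entering loop: while val > 0:
After iteration 1: val = 1, total = 7
After iteration 2: val = 0, total = 8
Loop ends.

Final answer: 8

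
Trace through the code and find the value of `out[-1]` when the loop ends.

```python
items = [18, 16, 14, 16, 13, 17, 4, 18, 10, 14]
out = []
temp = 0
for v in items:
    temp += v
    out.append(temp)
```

Let's trace through this code step by step.

Initialize: items = [18, 16, 14, 16, 13, 17, 4, 18, 10, 14]
Initialize: out = []
Initialize: temp = 0
Entering loop: for v in items:
After iteration 1: v = 18, out = [18], temp = 18
After iteration 2: v = 16, out = [18, 34], temp = 34
After iteration 3: v = 14, out = [18, 34, 48], temp = 48
After iteration 4: v = 16, out = [18, 34, 48, 64], temp = 64
After iteration 5: v = 13, out = [18, 34, 48, 64, 77], temp = 77
After iteration 6: v = 17, out = [18, 34, 48, 64, 77, 94], temp = 94
After iteration 7: v = 4, out = [18, 34, 48, 64, 77, 94, 98], temp = 98
After iteration 8: v = 18, out = [18, 34, 48, 64, 77, 94, 98, 116], temp = 116
After iteration 9: v = 10, out = [18, 34, 48, 64, 77, 94, 98, 116, 126], temp = 126
After iteration 10: v = 14, out = [18, 34, 48, 64, 77, 94, 98, 116, 126, 140], temp = 140
Loop ends.
out[-1] = 140

Final answer: 140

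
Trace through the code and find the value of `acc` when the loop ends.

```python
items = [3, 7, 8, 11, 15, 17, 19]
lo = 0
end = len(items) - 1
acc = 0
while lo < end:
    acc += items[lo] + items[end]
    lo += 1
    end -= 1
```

Let's trace through this code step by step.

Initialize: items = [3, 7, 8, 11, 15, 17, 19]
Initialize: lo = 0
Initialize: end = 6
Initialize: acc = 0
Entering loop: while lo < end:
After iteration 1: lo = 1, end = 5, acc = 22
After iteration 2: lo = 2, end = 4, acc = 46
After iteration 3: lo = 3, end = 3, acc = 69
Loop ends.

Final answer: 69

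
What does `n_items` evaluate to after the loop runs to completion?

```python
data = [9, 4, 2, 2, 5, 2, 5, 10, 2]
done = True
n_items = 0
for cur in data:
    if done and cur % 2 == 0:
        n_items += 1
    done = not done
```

Let's trace through this code step by step.

Initialize: data = [9, 4, 2, 2, 5, 2, 5, 10, 2]
Initialize: done = True
Initialize: n_items = 0
Entering loop: for cur in data:
After iteration 1: cur = 9, done = False, n_items = 0
After iteration 2: cur = 4, done = True, n_items = 0
After iteration 3: cur = 2, done = False, n_items = 1
After iteration 4: cur = 2, done = True, n_items = 1
After iteration 5: cur = 5, done = False, n_items = 1
After iteration 6: cur = 2, done = True, n_items = 1
After iteration 7: cur = 5, done = False, n_items = 1
After iteration 8: cur = 10, done = True, n_items = 1
After iteration 9: cur = 2, done = False, n_items = 2
Loop ends.

Final answer: 2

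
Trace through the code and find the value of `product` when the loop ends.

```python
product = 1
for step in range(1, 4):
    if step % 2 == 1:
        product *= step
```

Let's trace through this code step by step.

Initialize: product = 1
Entering loop: for step in range(1, 4):
After iteration 1: step = 1, product = 1
After iteration 2: step = 2, product = 1
After iteration 3: step = 3, product = 3
Loop ends.

Final answer: 3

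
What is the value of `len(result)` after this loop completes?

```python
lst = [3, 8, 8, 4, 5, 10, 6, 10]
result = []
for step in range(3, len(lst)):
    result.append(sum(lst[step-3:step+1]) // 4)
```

Let's trace through this code step by step.

Initialize: lst = [3, 8, 8, 4, 5, 10, 6, 10]
Initialize: result = []
Entering loop: for step in range(3, len(lst)):
After iteration 1: step = 3, result = [5]
After iteration 2: step = 4, result = [5, 6]
After iteration 3: step = 5, result = [5, 6, 6]
After iteration 4: step = 6, result = [5, 6, 6, 6]
After iteration 5: step = 7, result = [5, 6, 6, 6, 7]
Loop ends.
len(result) = 5

Final answer: 5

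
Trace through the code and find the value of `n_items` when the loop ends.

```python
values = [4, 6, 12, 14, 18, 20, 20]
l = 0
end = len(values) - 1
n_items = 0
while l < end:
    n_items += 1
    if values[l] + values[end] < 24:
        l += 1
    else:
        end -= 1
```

Let's trace through this code step by step.

Initialize: values = [4, 6, 12, 14, 18, 20, 20]
Initialize: l = 0
Initialize: end = 6
Initialize: n_items = 0
Entering loop: while l < end:
After iteration 1: l = 0, end = 5, n_items = 1
After iteration 2: l = 0, end = 4, n_items = 2
After iteration 3: l = 1, end = 4, n_items = 3
After iteration 4: l = 1, end = 3, n_items = 4
After iteration 5: l = 2, end = 3, n_items = 5
After iteration 6: l = 2, end = 2, n_items = 6
Loop ends.

Final answer: 6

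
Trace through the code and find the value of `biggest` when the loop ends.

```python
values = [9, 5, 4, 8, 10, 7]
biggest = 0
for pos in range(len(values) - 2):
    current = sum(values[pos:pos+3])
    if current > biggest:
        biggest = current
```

Let's trace through this code step by step.

Initialize: values = [9, 5, 4, 8, 10, 7]
Initialize: biggest = 0
Entering loop: for pos in range(len(values) - 2):
After iteration 1: pos = 0, biggest = 18, current = 18
After iteration 2: pos = 1, biggest = 18, current = 17
After iteration 3: pos = 2, biggest = 22, current = 22
After iteration 4: pos = 3, biggest = 25, current = 25
Loop ends.

Final answer: 25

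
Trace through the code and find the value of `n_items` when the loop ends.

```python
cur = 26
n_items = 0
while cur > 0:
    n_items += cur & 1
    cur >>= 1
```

Let's trace through this code step by step.

Initialize: cur = 26
Initialize: n_items = 0
Entering loop: while cur > 0:
After iteration 1: cur = 13, n_items = 0
After iteration 2: cur = 6, n_items = 1
After iteration 3: cur = 3, n_items = 1
After iteration 4: cur = 1, n_items = 2
After iteration 5: cur = 0, n_items = 3
Loop ends.

Final answer: 3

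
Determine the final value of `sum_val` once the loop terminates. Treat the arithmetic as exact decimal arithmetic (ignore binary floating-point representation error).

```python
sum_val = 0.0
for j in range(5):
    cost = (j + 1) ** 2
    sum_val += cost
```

Let's trace through this code step by step.

Initialize: sum_val = 0.0
Entering loop: for j in range(5):
After iteration 1: j = 0, sum_val = 1.0, cost = 1
After iteration 2: j = 1, sum_val = 5.0, cost = 4
After iteration 3: j = 2, sum_val = 14.0, cost = 9
After iteration 4: j = 3, sum_val = 30.0, cost = 16
After iteration 5: j = 4, sum_val = 55.0, cost = 25
Loop ends.

Final answer: 55.0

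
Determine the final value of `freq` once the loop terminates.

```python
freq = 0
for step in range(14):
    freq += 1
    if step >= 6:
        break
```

Let's trace through this code step by step.

Initialize: freq = 0
Entering loop: for step in range(14):
After iteration 1: step = 0, freq = 1
After iteration 2: step = 1, freq = 2
After iteration 3: step = 2, freq = 3
After iteration 4: step = 3, freq = 4
After iteration 5: step = 4, freq = 5
After iteration 6: step = 5, freq = 6
After iteration 7: step = 6, freq = 7
Loop ends.

Final answer: 7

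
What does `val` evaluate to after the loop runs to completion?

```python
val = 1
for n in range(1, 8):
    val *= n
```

Let's trace through this code step by step.

Initialize: val = 1
Entering loop: for n in range(1, 8):
After iteration 1: n = 1, val = 1
After iteration 2: n = 2, val = 2
After iteration 3: n = 3, val = 6
After iteration 4: n = 4, val = 24
After iteration 5: n = 5, val = 120
After iteration 6: n = 6, val = 720
After iteration 7: n = 7, val = 5040
Loop ends.

Final answer: 5040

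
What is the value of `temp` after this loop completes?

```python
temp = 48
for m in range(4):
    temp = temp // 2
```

Let's trace through this code step by step.

Initialize: temp = 48
Entering loop: for m in range(4):
After iteration 1: m = 0, temp = 24
After iteration 2: m = 1, temp = 12
After iteration 3: m = 2, temp = 6
After iteration 4: m = 3, temp = 3
Loop ends.

Final answer: 3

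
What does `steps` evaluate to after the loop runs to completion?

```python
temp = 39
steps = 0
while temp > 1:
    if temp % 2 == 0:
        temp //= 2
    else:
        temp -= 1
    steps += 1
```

Let's trace through this code step by step.

Initialize: temp = 39
Initialize: steps = 0
Entering loop: while temp > 1:
After iteration 1: temp = 38, steps = 1
After iteration 2: temp = 19, steps = 2
After iteration 3: temp = 18, steps = 3
After iteration 4: temp = 9, steps = 4
After iteration 5: temp = 8, steps = 5
After iteration 6: temp = 4, steps = 6
After iteration 7: temp = 2, steps = 7
After iteration 8: temp = 1, steps = 8
Loop ends.

Final answer: 8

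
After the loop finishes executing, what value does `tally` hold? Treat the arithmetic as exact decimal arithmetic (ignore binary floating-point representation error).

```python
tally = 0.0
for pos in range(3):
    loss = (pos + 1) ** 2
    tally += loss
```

Let's trace through this code step by step.

Initialize: tally = 0.0
Entering loop: for pos in range(3):
After iteration 1: pos = 0, tally = 1.0, loss = 1
After iteration 2: pos = 1, tally = 5.0, loss = 4
After iteration 3: pos = 2, tally = 14.0, loss = 9
Loop ends.

Final answer: 14.0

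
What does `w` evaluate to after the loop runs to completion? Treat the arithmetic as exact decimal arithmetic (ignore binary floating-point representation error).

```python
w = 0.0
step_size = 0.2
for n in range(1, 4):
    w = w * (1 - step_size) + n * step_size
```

Let's trace through this code step by step.

Initialize: w = 0.0
Initialize: step_size = 0.2
Entering loop: for n in range(1, 4):
After iteration 1: n = 1, w = 0.2
After iteration 2: n = 2, w = 0.56
After iteration 3: n = 3, w = 1.048
Loop ends.

Final answer: 1.048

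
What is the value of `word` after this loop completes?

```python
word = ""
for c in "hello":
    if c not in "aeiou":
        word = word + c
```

Let's trace through this code step by step.

Initialize: word = ''
Entering loop: for c in "hello":
After iteration 1: c = 'h', word = 'h'
After iteration 2: c = 'e', word = 'h'
After iteration 3: c = 'l', word = 'hl'
After iteration 4: c = 'l', word = 'hll'
After iteration 5: c = 'o', word = 'hll'
Loop ends.

Final answer: 'hll'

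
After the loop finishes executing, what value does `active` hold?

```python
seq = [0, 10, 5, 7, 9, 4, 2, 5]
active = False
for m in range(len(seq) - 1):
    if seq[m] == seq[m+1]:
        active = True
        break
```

Let's trace through this code step by step.

Initialize: seq = [0, 10, 5, 7, 9, 4, 2, 5]
Initialize: active = False
Entering loop: for m in range(len(seq) - 1):
After iteration 1: m = 0, active = False
After iteration 2: m = 1, active = False
After iteration 3: m = 2, active = False
After iteration 4: m = 3, active = False
After iteration 5: m = 4, active = False
After iteration 6: m = 5, active = False
After iteration 7: m = 6, active = False
Loop ends.

Final answer: False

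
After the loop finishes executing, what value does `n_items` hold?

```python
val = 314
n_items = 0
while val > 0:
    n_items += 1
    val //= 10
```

Let's trace through this code step by step.

Initialize: val = 314
Initialize: n_items = 0
Entering loop: while val > 0:
After iteration 1: val = 31, n_items = 1
After iteration 2: val = 3, n_items = 2
After iteration 3: val = 0, n_items = 3
Loop ends.

Final answer: 3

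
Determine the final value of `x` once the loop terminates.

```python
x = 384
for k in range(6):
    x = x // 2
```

Let's trace through this code step by step.

Initialize: x = 384
Entering loop: for k in range(6):
After iteration 1: k = 0, x = 192
After iteration 2: k = 1, x = 96
After iteration 3: k = 2, x = 48
After iteration 4: k = 3, x = 24
After iteration 5: k = 4, x = 12
After iteration 6: k = 5, x = 6
Loop ends.

Final answer: 6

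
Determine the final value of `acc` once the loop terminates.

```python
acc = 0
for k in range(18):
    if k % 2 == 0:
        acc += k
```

Let's trace through this code step by step.

Initialize: acc = 0
Entering loop: for k in range(18):
After iteration 1: k = 0, acc = 0
After iteration 2: k = 1, acc = 0
After iteration 3: k = 2, acc = 2
After iteration 4: k = 3, acc = 2
After iteration 5: k = 4, acc = 6
After iteration 6: k = 5, acc = 6
After iteration 7: k = 6, acc = 12
After iteration 8: k = 7, acc = 12
After iteration 9: k = 8, acc = 20
After iteration 10: k = 9, acc = 20
After iteration 11: k = 10, acc = 30
After iteration 12: k = 11, acc = 30
After iteration 13: k = 12, acc = 42
After iteration 14: k = 13, acc = 42
After iteration 15: k = 14, acc = 56
After iteration 16: k = 15, acc = 56
After iteration 17: k = 16, acc = 72
After iteration 18: k = 17, acc = 72
Loop ends.

Final answer: 72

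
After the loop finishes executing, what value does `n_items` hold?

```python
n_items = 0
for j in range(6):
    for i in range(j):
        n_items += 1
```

Let's trace through this code step by step.

Initialize: n_items = 0
Entering loop: for j in range(6):
After iteration 1: j = 0, n_items = 0
After iteration 2: j = 1, n_items = 1, i = 0
After iteration 3: j = 2, n_items = 3, i = 1
After iteration 4: j = 3, n_items = 6, i = 2
After iteration 5: j = 4, n_items = 10, i = 3
After iteration 6: j = 5, n_items = 15, i = 4
Loop ends.

Final answer: 15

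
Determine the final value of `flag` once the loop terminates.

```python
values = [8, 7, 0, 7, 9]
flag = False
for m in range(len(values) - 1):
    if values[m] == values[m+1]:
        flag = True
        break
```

Let's trace through this code step by step.

Initialize: values = [8, 7, 0, 7, 9]
Initialize: flag = False
Entering loop: for m in range(len(values) - 1):
After iteration 1: m = 0, flag = False
After iteration 2: m = 1, flag = False
After iteration 3: m = 2, flag = False
After iteration 4: m = 3, flag = False
Loop ends.

Final answer: False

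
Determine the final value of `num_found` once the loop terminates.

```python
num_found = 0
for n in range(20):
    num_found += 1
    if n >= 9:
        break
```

Let's trace through this code step by step.

Initialize: num_found = 0
Entering loop: for n in range(20):
After iteration 1: n = 0, num_found = 1
After iteration 2: n = 1, num_found = 2
After iteration 3: n = 2, num_found = 3
After iteration 4: n = 3, num_found = 4
After iteration 5: n = 4, num_found = 5
After iteration 6: n = 5, num_found = 6
After iteration 7: n = 6, num_found = 7
After iteration 8: n = 7, num_found = 8
After iteration 9: n = 8, num_found = 9
After iteration 10: n = 9, num_found = 10
Loop ends.

Final answer: 10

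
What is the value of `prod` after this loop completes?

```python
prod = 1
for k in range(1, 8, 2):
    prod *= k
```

Let's trace through this code step by step.

Initialize: prod = 1
Entering loop: for k in range(1, 8, 2):
After iteration 1: k = 1, prod = 1
After iteration 2: k = 3, prod = 3
After iteration 3: k = 5, prod = 15
After iteration 4: k = 7, prod = 105
Loop ends.

Final answer: 105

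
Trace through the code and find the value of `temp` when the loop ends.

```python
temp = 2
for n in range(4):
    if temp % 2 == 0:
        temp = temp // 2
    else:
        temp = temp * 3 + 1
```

Let's trace through this code step by step.

Initialize: temp = 2
Entering loop: for n in range(4):
After iteration 1: n = 0, temp = 1
After iteration 2: n = 1, temp = 4
After iteration 3: n = 2, temp = 2
After iteration 4: n = 3, temp = 1
Loop ends.

Final answer: 1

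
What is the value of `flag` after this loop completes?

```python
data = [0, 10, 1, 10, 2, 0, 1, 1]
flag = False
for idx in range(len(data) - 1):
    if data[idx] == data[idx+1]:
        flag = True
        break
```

Let's trace through this code step by step.

Initialize: data = [0, 10, 1, 10, 2, 0, 1, 1]
Initialize: flag = False
Entering loop: for idx in range(len(data) - 1):
After iteration 1: idx = 0, flag = False
After iteration 2: idx = 1, flag = False
After iteration 3: idx = 2, flag = False
After iteration 4: idx = 3, flag = False
After iteration 5: idx = 4, flag = False
After iteration 6: idx = 5, flag = False
After iteration 7: idx = 6, flag = True
Loop ends.

Final answer: True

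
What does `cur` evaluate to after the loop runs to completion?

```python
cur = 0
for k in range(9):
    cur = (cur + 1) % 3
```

Let's trace through this code step by step.

Initialize: cur = 0
Entering loop: for k in range(9):
After iteration 1: k = 0, cur = 1
After iteration 2: k = 1, cur = 2
After iteration 3: k = 2, cur = 0
After iteration 4: k = 3, cur = 1
After iteration 5: k = 4, cur = 2
After iteration 6: k = 5, cur = 0
After iteration 7: k = 6, cur = 1
After iteration 8: k = 7, cur = 2
After iteration 9: k = 8, cur = 0
Loop ends.

Final answer: 0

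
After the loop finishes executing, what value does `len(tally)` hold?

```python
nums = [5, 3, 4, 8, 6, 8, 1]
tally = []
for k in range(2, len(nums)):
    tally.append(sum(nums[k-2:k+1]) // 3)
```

Let's trace through this code step by step.

Initialize: nums = [5, 3, 4, 8, 6, 8, 1]
Initialize: tally = []
Entering loop: for k in range(2, len(nums)):
After iteration 1: k = 2, tally = [4]
After iteration 2: k = 3, tally = [4, 5]
After iteration 3: k = 4, tally = [4, 5, 6]
After iteration 4: k = 5, tally = [4, 5, 6, 7]
After iteration 5: k = 6, tally = [4, 5, 6, 7, 5]
Loop ends.
len(tally) = 5

Final answer: 5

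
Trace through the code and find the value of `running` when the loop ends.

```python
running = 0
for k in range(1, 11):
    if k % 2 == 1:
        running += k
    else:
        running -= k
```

Let's trace through this code step by step.

Initialize: running = 0
Entering loop: for k in range(1, 11):
After iteration 1: k = 1, running = 1
After iteration 2: k = 2, running = -1
After iteration 3: k = 3, running = 2
After iteration 4: k = 4, running = -2
After iteration 5: k = 5, running = 3
After iteration 6: k = 6, running = -3
After iteration 7: k = 7, running = 4
After iteration 8: k = 8, running = -4
After iteration 9: k = 9, running = 5
After iteration 10: k = 10, running = -5
Loop ends.

Final answer: -5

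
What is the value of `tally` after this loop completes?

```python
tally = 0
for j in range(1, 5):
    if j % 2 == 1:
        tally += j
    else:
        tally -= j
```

Let's trace through this code step by step.

Initialize: tally = 0
Entering loop: for j in range(1, 5):
After iteration 1: j = 1, tally = 1
After iteration 2: j = 2, tally = -1
After iteration 3: j = 3, tally = 2
After iteration 4: j = 4, tally = -2
Loop ends.

Final answer: -2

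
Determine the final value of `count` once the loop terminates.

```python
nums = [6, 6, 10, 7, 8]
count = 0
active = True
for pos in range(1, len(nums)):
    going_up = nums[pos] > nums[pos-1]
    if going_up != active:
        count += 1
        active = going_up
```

Let's trace through this code step by step.

Initialize: nums = [6, 6, 10, 7, 8]
Initialize: count = 0
Initialize: active = True
Entering loop: for pos in range(1, len(nums)):
After iteration 1: pos = 1, count = 1, active = False, going_up = False
After iteration 2: pos = 2, count = 2, active = True, going_up = True
After iteration 3: pos = 3, count = 3, active = False, going_up = False
After iteration 4: pos = 4, count = 4, active = True, going_up = True
Loop ends.

Final answer: 4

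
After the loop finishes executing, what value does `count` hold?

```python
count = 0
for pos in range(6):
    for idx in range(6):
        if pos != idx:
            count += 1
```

Let's trace through this code step by step.

Initialize: count = 0
Entering loop: for pos in range(6):
After iteration 1: pos = 0, count = 5
After iteration 2: pos = 1, count = 10
After iteration 3: pos = 2, count = 15
After iteration 4: pos = 3, count = 20
After iteration 5: pos = 4, count = 25
After iteration 6: pos = 5, count = 30
Loop ends.

Final answer: 30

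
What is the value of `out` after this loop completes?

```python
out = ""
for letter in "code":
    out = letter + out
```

Let's trace through this code step by step.

Initialize: out = ''
Entering loop: for letter in "code":
After iteration 1: letter = 'c', out = 'c'
After iteration 2: letter = 'o', out = 'oc'
After iteration 3: letter = 'd', out = 'doc'
After iteration 4: letter = 'e', out = 'edoc'
Loop ends.

Final answer: 'edoc'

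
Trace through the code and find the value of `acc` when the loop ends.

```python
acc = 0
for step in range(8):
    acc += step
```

Let's trace through this code step by step.

Initialize: acc = 0
Entering loop: for step in range(8):
After iteration 1: step = 0, acc = 0
After iteration 2: step = 1, acc = 1
After iteration 3: step = 2, acc = 3
After iteration 4: step = 3, acc = 6
After iteration 5: step = 4, acc = 10
After iteration 6: step = 5, acc = 15
After iteration 7: step = 6, acc = 21
After iteration 8: step = 7, acc = 28
Loop ends.

Final answer: 28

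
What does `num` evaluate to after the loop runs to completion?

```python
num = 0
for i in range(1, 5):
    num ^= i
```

Let's trace through this code step by step.

Initialize: num = 0
Entering loop: for i in range(1, 5):
After iteration 1: i = 1, num = 1
After iteration 2: i = 2, num = 3
After iteration 3: i = 3, num = 0
After iteration 4: i = 4, num = 4
Loop ends.

Final answer: 4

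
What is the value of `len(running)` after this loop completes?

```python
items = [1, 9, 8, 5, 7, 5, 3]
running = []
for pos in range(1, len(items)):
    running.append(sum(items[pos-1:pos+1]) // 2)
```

Let's trace through this code step by step.

Initialize: items = [1, 9, 8, 5, 7, 5, 3]
Initialize: running = []
Entering loop: for pos in range(1, len(items)):
After iteration 1: pos = 1, running = [5]
After iteration 2: pos = 2, running = [5, 8]
After iteration 3: pos = 3, running = [5, 8, 6]
After iteration 4: pos = 4, running = [5, 8, 6, 6]
After iteration 5: pos = 5, running = [5, 8, 6, 6, 6]
After iteration 6: pos = 6, running = [5, 8, 6, 6, 6, 4]
Loop ends.
len(running) = 6

Final answer: 6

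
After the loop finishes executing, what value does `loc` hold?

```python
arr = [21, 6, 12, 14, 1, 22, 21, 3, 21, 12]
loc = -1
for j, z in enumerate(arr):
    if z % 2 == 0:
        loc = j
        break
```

Let's trace through this code step by step.

Initialize: arr = [21, 6, 12, 14, 1, 22, 21, 3, 21, 12]
Initialize: loc = -1
Entering loop: for j, z in enumerate(arr):
After iteration 1: j = 0, z = 21, loc = -1
After iteration 2: j = 1, z = 6, loc = 1
Loop ends.

Final answer: 1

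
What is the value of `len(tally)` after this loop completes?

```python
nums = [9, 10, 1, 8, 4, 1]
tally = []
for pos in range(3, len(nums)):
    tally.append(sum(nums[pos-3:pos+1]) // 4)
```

Let's trace through this code step by step.

Initialize: nums = [9, 10, 1, 8, 4, 1]
Initialize: tally = []
Entering loop: for pos in range(3, len(nums)):
After iteration 1: pos = 3, tally = [7]
After iteration 2: pos = 4, tally = [7, 5]
After iteration 3: pos = 5, tally = [7, 5, 3]
Loop ends.
len(tally) = 3

Final answer: 3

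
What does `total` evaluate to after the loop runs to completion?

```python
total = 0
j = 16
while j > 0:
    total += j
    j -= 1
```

Let's trace through this code step by step.

Initialize: total = 0
Initialize: j = 16
Entering loop: while j > 0:
After iteration 1: total = 16, j = 15
After iteration 2: total = 31, j = 14
After iteration 3: total = 45, j = 13
After iteration 4: total = 58, j = 12
After iteration 5: total = 70, j = 11
After iteration 6: total = 81, j = 10
After iteration 7: total = 91, j = 9
After iteration 8: total = 100, j = 8
After iteration 9: total = 108, j = 7
After iteration 10: total = 115, j = 6
After iteration 11: total = 121, j = 5
After iteration 12: total = 126, j = 4
After iteration 13: total = 130, j = 3
After iteration 14: total = 133, j = 2
After iteration 15: total = 135, j = 1
After iteration 16: total = 136, j = 0
Loop ends.

Final answer: 136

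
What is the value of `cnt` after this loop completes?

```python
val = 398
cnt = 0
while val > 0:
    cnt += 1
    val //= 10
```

Let's trace through this code step by step.

Initialize: val = 398
Initialize: cnt = 0
Entering loop: while val > 0:
After iteration 1: val = 39, cnt = 1
After iteration 2: val = 3, cnt = 2
After iteration 3: val = 0, cnt = 3
Loop ends.

Final answer: 3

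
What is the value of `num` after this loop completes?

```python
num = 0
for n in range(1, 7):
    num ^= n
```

Let's trace through this code step by step.

Initialize: num = 0
Entering loop: for n in range(1, 7):
After iteration 1: n = 1, num = 1
After iteration 2: n = 2, num = 3
After iteration 3: n = 3, num = 0
After iteration 4: n = 4, num = 4
After iteration 5: n = 5, num = 1
After iteration 6: n = 6, num = 7
Loop ends.

Final answer: 7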